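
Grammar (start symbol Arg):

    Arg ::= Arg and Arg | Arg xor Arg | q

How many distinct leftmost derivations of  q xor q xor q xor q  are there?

Parse trees for q xor q xor q xor q:
  [Arg [Arg q] xor [Arg [Arg q] xor [Arg [Arg q] xor [Arg q]]]]
  [Arg [Arg q] xor [Arg [Arg [Arg q] xor [Arg q]] xor [Arg q]]]
  [Arg [Arg [Arg q] xor [Arg q]] xor [Arg [Arg q] xor [Arg q]]]
  [Arg [Arg [Arg q] xor [Arg [Arg q] xor [Arg q]]] xor [Arg q]]
  [Arg [Arg [Arg [Arg q] xor [Arg q]] xor [Arg q]] xor [Arg q]]

5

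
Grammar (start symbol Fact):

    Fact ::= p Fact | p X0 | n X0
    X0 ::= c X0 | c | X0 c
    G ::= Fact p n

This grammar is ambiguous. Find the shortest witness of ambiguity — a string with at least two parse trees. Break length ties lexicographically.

length 2: no string has ≥2 trees
length 3: n c c has 2 parse trees

Two derivations of n c c:
  Fact ⇒ n X0 ⇒ n c X0 ⇒ n c c
  Fact ⇒ n X0 ⇒ n X0 c ⇒ n c c

n c c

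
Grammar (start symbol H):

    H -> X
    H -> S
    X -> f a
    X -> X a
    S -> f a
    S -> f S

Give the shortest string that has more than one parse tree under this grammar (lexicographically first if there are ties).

length 2: f a has 2 parse trees

Two derivations of f a:
  H ⇒ X ⇒ f a
  H ⇒ S ⇒ f a

f a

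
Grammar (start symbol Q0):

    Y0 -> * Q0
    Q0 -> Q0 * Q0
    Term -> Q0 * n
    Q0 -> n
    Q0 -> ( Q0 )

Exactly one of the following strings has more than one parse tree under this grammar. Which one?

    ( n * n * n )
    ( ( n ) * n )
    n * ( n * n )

( n * n * n )

( n * n * n ): 2 trees
( ( n ) * n ): 1 tree
n * ( n * n ): 1 tree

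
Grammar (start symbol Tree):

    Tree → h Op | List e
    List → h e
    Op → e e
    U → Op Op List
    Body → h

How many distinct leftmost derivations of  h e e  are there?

Parse trees for h e e:
  [Tree h [Op e e]]
  [Tree [List h e] e]

2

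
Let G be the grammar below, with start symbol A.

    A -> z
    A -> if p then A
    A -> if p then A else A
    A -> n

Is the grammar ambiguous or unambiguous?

Ambiguous

Witness: if p then if p then n else n

Derivation 1: A ⇒ if p then A ⇒ if p then if p then A else A ⇒ if p then if p then n else A ⇒ if p then if p then n else n
Derivation 2: A ⇒ if p then A else A ⇒ if p then if p then A else A ⇒ if p then if p then n else A ⇒ if p then if p then n else n

Two distinct leftmost derivations for the same string.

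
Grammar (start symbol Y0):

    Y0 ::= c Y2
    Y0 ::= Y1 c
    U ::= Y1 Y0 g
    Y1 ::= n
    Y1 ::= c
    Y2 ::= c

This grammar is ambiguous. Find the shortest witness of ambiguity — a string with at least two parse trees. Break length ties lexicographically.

length 2: c c has 2 parse trees

Two derivations of c c:
  Y0 ⇒ c Y2 ⇒ c c
  Y0 ⇒ Y1 c ⇒ c c

c c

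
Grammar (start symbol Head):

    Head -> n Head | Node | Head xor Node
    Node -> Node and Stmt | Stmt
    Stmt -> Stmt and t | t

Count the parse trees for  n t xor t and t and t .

8

Parse trees for n t xor t and t and t:
  [Head n [Head [Head [Node [Stmt t]]] xor [Node [Node [Stmt t]] and [Stmt [Stmt t] and t]]]]
  [Head n [Head [Head [Node [Stmt t]]] xor [Node [Node [Node [Stmt t]] and [Stmt t]] and [Stmt t]]]]
  [Head n [Head [Head [Node [Stmt t]]] xor [Node [Node [Stmt [Stmt t] and t]] and [Stmt t]]]]
  [Head n [Head [Head [Node [Stmt t]]] xor [Node [Stmt [Stmt [Stmt t] and t] and t]]]]
  [Head [Head n [Head [Node [Stmt t]]]] xor [Node [Node [Stmt t]] and [Stmt [Stmt t] and t]]]
  [Head [Head n [Head [Node [Stmt t]]]] xor [Node [Node [Node [Stmt t]] and [Stmt t]] and [Stmt t]]]
  [Head [Head n [Head [Node [Stmt t]]]] xor [Node [Node [Stmt [Stmt t] and t]] and [Stmt t]]]
  [Head [Head n [Head [Node [Stmt t]]]] xor [Node [Stmt [Stmt [Stmt t] and t] and t]]]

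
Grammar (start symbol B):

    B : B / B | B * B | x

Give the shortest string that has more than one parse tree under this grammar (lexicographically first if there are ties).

length 1: no string has ≥2 trees
length 3: no string has ≥2 trees
length 5: x * x * x has 2 parse trees

Two derivations of x * x * x:
  B ⇒ B * B ⇒ B * B * B ⇒ x * B * B ⇒ x * x * B ⇒ x * x * x
  B ⇒ B * B ⇒ x * B ⇒ x * B * B ⇒ x * x * B ⇒ x * x * x

x * x * x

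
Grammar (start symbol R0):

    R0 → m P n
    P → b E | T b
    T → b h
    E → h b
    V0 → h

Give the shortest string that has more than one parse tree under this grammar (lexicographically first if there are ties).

length 5: m b h b n has 2 parse trees

Two derivations of m b h b n:
  R0 ⇒ m P n ⇒ m b E n ⇒ m b h b n
  R0 ⇒ m P n ⇒ m T b n ⇒ m b h b n

m b h b n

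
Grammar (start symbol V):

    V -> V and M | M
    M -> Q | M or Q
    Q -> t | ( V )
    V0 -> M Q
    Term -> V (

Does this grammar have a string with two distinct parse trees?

Only V, M, Q are reachable from V; ignoring the rest: V → V and M | M  ;  M → M or Q | Q  — a left-associative chain with Q at the bottom. Each string factors uniquely by precedence.

Unambiguous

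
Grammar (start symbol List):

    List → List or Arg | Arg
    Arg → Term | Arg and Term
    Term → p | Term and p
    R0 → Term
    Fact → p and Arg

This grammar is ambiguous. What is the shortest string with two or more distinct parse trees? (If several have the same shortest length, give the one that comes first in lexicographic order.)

length 1: no string has ≥2 trees
length 3: p and p has 2 parse trees

Two derivations of p and p:
  List ⇒ Arg ⇒ Term ⇒ Term and p ⇒ p and p
  List ⇒ Arg ⇒ Arg and Term ⇒ Term and Term ⇒ p and Term ⇒ p and p

p and p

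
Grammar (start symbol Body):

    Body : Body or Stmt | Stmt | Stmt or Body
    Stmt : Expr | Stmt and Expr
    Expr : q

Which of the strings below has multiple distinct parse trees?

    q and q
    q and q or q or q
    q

q and q or q or q

q and q: 1 tree
q and q or q or q: 4 trees
q: 1 tree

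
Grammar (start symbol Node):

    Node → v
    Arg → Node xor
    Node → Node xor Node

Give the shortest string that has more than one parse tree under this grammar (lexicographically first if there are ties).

v xor v xor v

length 1: no string has ≥2 trees
length 3: no string has ≥2 trees
length 5: v xor v xor v has 2 parse trees

Two derivations of v xor v xor v:
  Node ⇒ Node xor Node ⇒ v xor Node ⇒ v xor Node xor Node ⇒ v xor v xor Node ⇒ v xor v xor v
  Node ⇒ Node xor Node ⇒ Node xor Node xor Node ⇒ v xor Node xor Node ⇒ v xor v xor Node ⇒ v xor v xor v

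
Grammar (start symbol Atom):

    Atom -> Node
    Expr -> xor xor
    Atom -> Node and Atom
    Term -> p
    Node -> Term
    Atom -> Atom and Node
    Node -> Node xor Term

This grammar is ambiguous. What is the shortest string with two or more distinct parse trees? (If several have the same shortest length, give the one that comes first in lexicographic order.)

p and p

length 1: no string has ≥2 trees
length 3: p and p has 2 parse trees

Two derivations of p and p:
  Atom ⇒ Node and Atom ⇒ Term and Atom ⇒ p and Atom ⇒ p and Node ⇒ p and Term ⇒ p and p
  Atom ⇒ Atom and Node ⇒ Node and Node ⇒ Term and Node ⇒ p and Node ⇒ p and Term ⇒ p and p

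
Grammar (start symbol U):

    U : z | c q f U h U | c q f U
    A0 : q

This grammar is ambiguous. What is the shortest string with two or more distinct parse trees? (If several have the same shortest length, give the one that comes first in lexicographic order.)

c q f c q f z h z

length 1: no string has ≥2 trees
length 4: no string has ≥2 trees
length 6: no string has ≥2 trees
length 7: no string has ≥2 trees
length 9: c q f c q f z h z has 2 parse trees

Two derivations of c q f c q f z h z:
  U ⇒ c q f U h U ⇒ c q f c q f U h U ⇒ c q f c q f z h U ⇒ c q f c q f z h z
  U ⇒ c q f U ⇒ c q f c q f U h U ⇒ c q f c q f z h U ⇒ c q f c q f z h z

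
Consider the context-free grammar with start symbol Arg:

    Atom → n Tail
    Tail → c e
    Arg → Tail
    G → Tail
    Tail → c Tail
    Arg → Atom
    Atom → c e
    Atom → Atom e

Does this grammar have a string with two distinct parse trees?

Ambiguous

Witness: c e

Derivation 1: Arg ⇒ Tail ⇒ c e
Derivation 2: Arg ⇒ Atom ⇒ c e

Two distinct leftmost derivations for the same string.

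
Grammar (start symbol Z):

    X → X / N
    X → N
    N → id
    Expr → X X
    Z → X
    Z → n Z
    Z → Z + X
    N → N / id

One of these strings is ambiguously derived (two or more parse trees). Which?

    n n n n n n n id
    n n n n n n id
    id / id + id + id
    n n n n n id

n n n n n n n id: 1 tree
n n n n n n id: 1 tree
id / id + id + id: 2 trees
n n n n n id: 1 tree

id / id + id + id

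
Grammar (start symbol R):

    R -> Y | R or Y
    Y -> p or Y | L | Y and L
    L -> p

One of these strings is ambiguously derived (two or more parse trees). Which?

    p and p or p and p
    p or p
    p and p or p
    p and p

p or p

p and p or p and p: 1 tree
p or p: 2 trees
p and p or p: 1 tree
p and p: 1 tree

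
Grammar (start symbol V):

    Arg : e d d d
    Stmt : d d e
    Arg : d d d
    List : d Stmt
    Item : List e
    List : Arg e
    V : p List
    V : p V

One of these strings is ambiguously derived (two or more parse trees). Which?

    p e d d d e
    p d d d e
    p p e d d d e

p e d d d e: 1 tree
p d d d e: 2 trees
p p e d d d e: 1 tree

p d d d e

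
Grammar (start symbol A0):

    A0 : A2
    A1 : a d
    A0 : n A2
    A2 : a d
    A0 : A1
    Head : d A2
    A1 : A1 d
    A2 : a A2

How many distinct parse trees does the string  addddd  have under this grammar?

1

Parse trees for addddd:
  [A0 [A1 [A1 [A1 [A1 [A1 a d] d] d] d] d]]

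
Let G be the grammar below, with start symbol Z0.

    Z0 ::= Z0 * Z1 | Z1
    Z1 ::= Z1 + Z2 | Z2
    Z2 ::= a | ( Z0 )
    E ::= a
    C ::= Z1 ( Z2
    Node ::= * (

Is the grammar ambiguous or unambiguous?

(E, C, Node are unreachable from Z0, so their rules don't affect L(Z0).) Z0 → Z0 * Z1 | Z1  ;  Z1 → Z1 + Z2 | Z2  — a left-associative chain with Z2 at the bottom. Each string factors uniquely by precedence.

Unambiguous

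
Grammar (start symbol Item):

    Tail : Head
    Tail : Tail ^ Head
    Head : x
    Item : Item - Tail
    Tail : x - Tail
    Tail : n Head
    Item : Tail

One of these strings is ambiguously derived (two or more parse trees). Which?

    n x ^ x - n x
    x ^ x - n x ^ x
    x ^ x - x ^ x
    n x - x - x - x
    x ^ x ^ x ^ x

n x ^ x - n x: 1 tree
x ^ x - n x ^ x: 1 tree
x ^ x - x ^ x: 1 tree
n x - x - x - x: 4 trees
x ^ x ^ x ^ x: 1 tree

n x - x - x - x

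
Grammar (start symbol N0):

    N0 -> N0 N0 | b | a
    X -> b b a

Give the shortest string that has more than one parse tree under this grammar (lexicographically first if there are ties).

a a a

length 1: no string has ≥2 trees
length 2: no string has ≥2 trees
length 3: a a a has 2 parse trees

Two derivations of a a a:
  N0 ⇒ N0 N0 ⇒ N0 N0 N0 ⇒ a N0 N0 ⇒ a a N0 ⇒ a a a
  N0 ⇒ N0 N0 ⇒ a N0 ⇒ a N0 N0 ⇒ a a N0 ⇒ a a a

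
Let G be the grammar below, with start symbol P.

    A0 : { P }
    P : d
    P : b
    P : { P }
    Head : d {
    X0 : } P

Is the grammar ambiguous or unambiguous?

Unambiguous

(Head, X0, A0 are unreachable from P, so their rules don't affect L(P).) Each string is a nest of matched brackets around a single atom. An opening bracket forces the recursive rule; an atom forces the base rule.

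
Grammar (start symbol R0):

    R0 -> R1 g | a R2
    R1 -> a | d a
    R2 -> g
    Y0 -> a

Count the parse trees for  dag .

1

Parse trees for dag:
  [R0 [R1 d a] g]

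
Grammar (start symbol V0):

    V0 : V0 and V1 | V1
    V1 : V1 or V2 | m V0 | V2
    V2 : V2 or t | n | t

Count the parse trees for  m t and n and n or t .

7

Parse trees for m t and n and n or t:
  [V0 [V0 [V0 [V1 m [V0 [V1 [V2 t]]]]] and [V1 [V2 n]]] and [V1 [V1 [V2 n]] or [V2 t]]]
  [V0 [V0 [V0 [V1 m [V0 [V1 [V2 t]]]]] and [V1 [V2 n]]] and [V1 [V2 [V2 n] or t]]]
  [V0 [V0 [V1 m [V0 [V0 [V1 [V2 t]]] and [V1 [V2 n]]]]] and [V1 [V1 [V2 n]] or [V2 t]]]
  [V0 [V0 [V1 m [V0 [V0 [V1 [V2 t]]] and [V1 [V2 n]]]]] and [V1 [V2 [V2 n] or t]]]
  [V0 [V1 [V1 m [V0 [V0 [V0 [V1 [V2 t]]] and [V1 [V2 n]]] and [V1 [V2 n]]]] or [V2 t]]]
  [V0 [V1 m [V0 [V0 [V0 [V1 [V2 t]]] and [V1 [V2 n]]] and [V1 [V1 [V2 n]] or [V2 t]]]]]
  [V0 [V1 m [V0 [V0 [V0 [V1 [V2 t]]] and [V1 [V2 n]]] and [V1 [V2 [V2 n] or t]]]]]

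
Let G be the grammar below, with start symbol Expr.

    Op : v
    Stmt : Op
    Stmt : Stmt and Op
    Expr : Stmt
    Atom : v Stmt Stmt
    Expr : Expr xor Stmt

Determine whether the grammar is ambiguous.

Only Expr, Stmt, Op are reachable from Expr; ignoring the rest: This is a standard precedence ladder (Expr over Stmt over Op), with each level left-recursive on its own operator ('xor' at Expr, 'and' at Stmt). That structure is LR(1), hence unambiguous.

Unambiguous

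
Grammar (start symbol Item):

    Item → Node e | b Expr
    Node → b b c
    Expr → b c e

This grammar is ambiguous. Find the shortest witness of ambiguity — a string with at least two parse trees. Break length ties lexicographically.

b b c e

length 4: b b c e has 2 parse trees

Two derivations of b b c e:
  Item ⇒ Node e ⇒ b b c e
  Item ⇒ b Expr ⇒ b b c e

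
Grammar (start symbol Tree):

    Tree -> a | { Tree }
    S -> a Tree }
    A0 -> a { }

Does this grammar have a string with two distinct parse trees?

(S, A0 are unreachable from Tree, so their rules don't affect L(Tree).) Each string is a nest of matched brackets around a single atom. An opening bracket forces the recursive rule; an atom forces the base rule.

Unambiguous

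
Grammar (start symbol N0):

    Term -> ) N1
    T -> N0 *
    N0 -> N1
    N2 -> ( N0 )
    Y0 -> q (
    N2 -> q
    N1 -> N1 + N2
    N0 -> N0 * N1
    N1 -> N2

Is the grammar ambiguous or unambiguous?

Unambiguous

(T, Y0, Term are unreachable from N0, so their rules don't affect L(N0).) This is a standard precedence ladder (N0 over N1 over N2), with each level left-recursive on its own operator ('*' at N0, '+' at N1). That structure is LR(1), hence unambiguous.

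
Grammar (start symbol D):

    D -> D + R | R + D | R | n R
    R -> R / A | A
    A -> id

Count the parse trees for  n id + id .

1

Parse trees for n id + id:
  [D [D n [R [A id]]] + [R [A id]]]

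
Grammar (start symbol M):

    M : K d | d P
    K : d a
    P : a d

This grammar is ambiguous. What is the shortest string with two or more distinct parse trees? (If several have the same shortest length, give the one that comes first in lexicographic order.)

length 3: d a d has 2 parse trees

Two derivations of d a d:
  M ⇒ K d ⇒ d a d
  M ⇒ d P ⇒ d a d

d a d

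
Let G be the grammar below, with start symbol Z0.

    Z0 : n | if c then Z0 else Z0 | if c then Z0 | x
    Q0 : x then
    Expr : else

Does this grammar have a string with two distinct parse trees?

Witness: if c then if c then n else n

Derivation 1: Z0 ⇒ if c then Z0 else Z0 ⇒ if c then if c then Z0 else Z0 ⇒ if c then if c then n else Z0 ⇒ if c then if c then n else n
Derivation 2: Z0 ⇒ if c then Z0 ⇒ if c then if c then Z0 else Z0 ⇒ if c then if c then n else Z0 ⇒ if c then if c then n else n

Two distinct leftmost derivations for the same string.

Ambiguous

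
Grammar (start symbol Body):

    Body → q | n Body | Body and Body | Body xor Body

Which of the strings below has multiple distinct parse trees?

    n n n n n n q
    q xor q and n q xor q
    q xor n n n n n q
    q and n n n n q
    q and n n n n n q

q xor q and n q xor q

n n n n n n q: 1 tree
q xor q and n q xor q: 7 trees
q xor n n n n n q: 1 tree
q and n n n n q: 1 tree
q and n n n n n q: 1 tree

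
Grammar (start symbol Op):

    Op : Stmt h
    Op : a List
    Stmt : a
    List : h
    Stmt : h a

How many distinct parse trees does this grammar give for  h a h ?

1

Parse trees for h a h:
  [Op [Stmt h a] h]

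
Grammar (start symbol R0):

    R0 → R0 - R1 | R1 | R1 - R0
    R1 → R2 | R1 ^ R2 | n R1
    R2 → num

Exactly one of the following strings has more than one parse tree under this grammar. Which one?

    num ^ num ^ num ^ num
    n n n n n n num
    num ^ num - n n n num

num ^ num ^ num ^ num: 1 tree
n n n n n n num: 1 tree
num ^ num - n n n num: 2 trees

num ^ num - n n n num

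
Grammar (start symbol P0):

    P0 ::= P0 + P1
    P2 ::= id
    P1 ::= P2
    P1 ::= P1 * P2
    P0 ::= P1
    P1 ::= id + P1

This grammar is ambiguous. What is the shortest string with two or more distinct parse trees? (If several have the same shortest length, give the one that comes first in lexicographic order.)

id + id

length 1: no string has ≥2 trees
length 3: id + id has 2 parse trees

Two derivations of id + id:
  P0 ⇒ P0 + P1 ⇒ P1 + P1 ⇒ P2 + P1 ⇒ id + P1 ⇒ id + P2 ⇒ id + id
  P0 ⇒ P1 ⇒ id + P1 ⇒ id + P2 ⇒ id + id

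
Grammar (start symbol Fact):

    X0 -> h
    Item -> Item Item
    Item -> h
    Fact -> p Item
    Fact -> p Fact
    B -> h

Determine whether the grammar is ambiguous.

Witness: p h h h

Derivation 1: Fact ⇒ p Item ⇒ p Item Item ⇒ p Item Item Item ⇒ p h Item Item ⇒ p h h Item ⇒ p h h h
Derivation 2: Fact ⇒ p Item ⇒ p Item Item ⇒ p h Item ⇒ p h Item Item ⇒ p h h Item ⇒ p h h h

Two distinct leftmost derivations for the same string.

Ambiguous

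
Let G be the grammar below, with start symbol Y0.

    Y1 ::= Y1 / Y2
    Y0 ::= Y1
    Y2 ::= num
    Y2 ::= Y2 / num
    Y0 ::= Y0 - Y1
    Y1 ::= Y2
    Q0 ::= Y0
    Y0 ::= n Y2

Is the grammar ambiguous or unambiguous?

Ambiguous

Witness: num / num

Derivation 1: Y0 ⇒ Y1 ⇒ Y1 / Y2 ⇒ Y2 / Y2 ⇒ num / Y2 ⇒ num / num
Derivation 2: Y0 ⇒ Y1 ⇒ Y2 ⇒ Y2 / num ⇒ num / num

Two distinct leftmost derivations for the same string.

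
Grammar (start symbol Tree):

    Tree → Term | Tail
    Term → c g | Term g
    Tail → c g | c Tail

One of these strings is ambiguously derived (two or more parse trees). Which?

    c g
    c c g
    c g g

c g

c g: 2 trees
c c g: 1 tree
c g g: 1 tree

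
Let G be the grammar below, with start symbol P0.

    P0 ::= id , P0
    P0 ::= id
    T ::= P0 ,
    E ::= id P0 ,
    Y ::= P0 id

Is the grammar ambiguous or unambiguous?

Unambiguous

(T, E, Y are unreachable from P0, so their rules don't affect L(P0).) Right-recursive list with a separator: after each atom, whether the separator follows determines the rule. One parse per string.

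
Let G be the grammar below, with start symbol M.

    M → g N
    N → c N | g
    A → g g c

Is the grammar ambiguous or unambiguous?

(A is unreachable from M, so its rules don't affect L(M).) Restricted to the reachable nonterminals, every rule has the form A → t or A → t B, and no two rules for the same A share a first terminal. The grammar encodes a DFA — one run per string.

Unambiguous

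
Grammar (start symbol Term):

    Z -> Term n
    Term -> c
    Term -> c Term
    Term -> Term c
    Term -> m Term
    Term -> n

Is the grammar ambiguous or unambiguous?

Ambiguous

Witness: c c

Derivation 1: Term ⇒ c Term ⇒ c c
Derivation 2: Term ⇒ Term c ⇒ c c

Two distinct leftmost derivations for the same string.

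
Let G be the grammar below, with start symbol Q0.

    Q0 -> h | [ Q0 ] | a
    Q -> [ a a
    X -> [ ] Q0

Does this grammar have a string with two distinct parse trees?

(Q, X are unreachable from Q0, so their rules don't affect L(Q0).) Each string is a nest of matched brackets around a single atom. An opening bracket forces the recursive rule; an atom forces the base rule.

Unambiguous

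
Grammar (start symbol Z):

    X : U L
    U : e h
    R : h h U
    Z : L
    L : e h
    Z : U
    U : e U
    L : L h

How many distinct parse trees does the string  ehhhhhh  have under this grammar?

Parse trees for ehhhhhh:
  [Z [L [L [L [L [L [L e h] h] h] h] h] h]]

1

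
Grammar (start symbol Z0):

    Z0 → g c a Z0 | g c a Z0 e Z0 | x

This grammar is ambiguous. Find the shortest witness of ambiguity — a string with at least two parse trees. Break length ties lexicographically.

g c a g c a x e x

length 1: no string has ≥2 trees
length 4: no string has ≥2 trees
length 6: no string has ≥2 trees
length 7: no string has ≥2 trees
length 9: g c a g c a x e x has 2 parse trees

Two derivations of g c a g c a x e x:
  Z0 ⇒ g c a Z0 ⇒ g c a g c a Z0 e Z0 ⇒ g c a g c a x e Z0 ⇒ g c a g c a x e x
  Z0 ⇒ g c a Z0 e Z0 ⇒ g c a g c a Z0 e Z0 ⇒ g c a g c a x e Z0 ⇒ g c a g c a x e x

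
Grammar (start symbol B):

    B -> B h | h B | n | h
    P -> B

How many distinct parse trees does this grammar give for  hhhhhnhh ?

Parse trees for hhhhhnhh (showing first 6 of 21):
  [B [B [B h [B h [B h [B h [B h [B n]]]]]] h] h]
  [B [B h [B [B h [B h [B h [B h [B n]]]]] h]] h]
  [B [B h [B h [B [B h [B h [B h [B n]]]] h]]] h]
  [B [B h [B h [B h [B [B h [B h [B n]]] h]]]] h]
  [B [B h [B h [B h [B h [B [B h [B n]] h]]]]] h]
  [B [B h [B h [B h [B h [B h [B [B n] h]]]]]] h]

21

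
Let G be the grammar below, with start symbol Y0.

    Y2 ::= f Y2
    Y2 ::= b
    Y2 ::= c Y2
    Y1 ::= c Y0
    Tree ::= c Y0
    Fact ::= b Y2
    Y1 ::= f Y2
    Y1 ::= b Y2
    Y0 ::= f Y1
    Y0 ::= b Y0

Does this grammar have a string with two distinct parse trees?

Unambiguous

Only Y0, Y1, Y2 are reachable from Y0; ignoring the rest: Restricted to the reachable nonterminals, every rule has the form A → t or A → t B, and no two rules for the same A share a first terminal. The grammar encodes a DFA — one run per string.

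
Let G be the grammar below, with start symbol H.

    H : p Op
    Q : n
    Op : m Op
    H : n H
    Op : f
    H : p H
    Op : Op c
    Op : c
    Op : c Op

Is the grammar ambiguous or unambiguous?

Ambiguous

Witness: p c c

Derivation 1: H ⇒ p Op ⇒ p Op c ⇒ p c c
Derivation 2: H ⇒ p Op ⇒ p c Op ⇒ p c c

Two distinct leftmost derivations for the same string.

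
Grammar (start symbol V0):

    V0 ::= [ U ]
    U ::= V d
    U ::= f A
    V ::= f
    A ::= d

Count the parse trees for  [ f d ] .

Parse trees for [ f d ]:
  [V0 [ [U [V f] d] ]]
  [V0 [ [U f [A d]] ]]

2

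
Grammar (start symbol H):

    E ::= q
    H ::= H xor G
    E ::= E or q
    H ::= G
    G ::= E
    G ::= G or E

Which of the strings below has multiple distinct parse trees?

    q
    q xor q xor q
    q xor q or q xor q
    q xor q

q xor q or q xor q

q: 1 tree
q xor q xor q: 1 tree
q xor q or q xor q: 2 trees
q xor q: 1 tree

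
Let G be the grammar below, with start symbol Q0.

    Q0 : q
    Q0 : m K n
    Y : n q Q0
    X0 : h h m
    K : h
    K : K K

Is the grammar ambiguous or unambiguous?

Ambiguous

Witness: m h h h n

Derivation 1: Q0 ⇒ m K n ⇒ m K K n ⇒ m h K n ⇒ m h K K n ⇒ m h h K n ⇒ m h h h n
Derivation 2: Q0 ⇒ m K n ⇒ m K K n ⇒ m K K K n ⇒ m h K K n ⇒ m h h K n ⇒ m h h h n

Two distinct leftmost derivations for the same string.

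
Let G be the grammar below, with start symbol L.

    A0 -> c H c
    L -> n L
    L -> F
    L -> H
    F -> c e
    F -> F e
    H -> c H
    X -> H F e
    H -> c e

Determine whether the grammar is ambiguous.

Ambiguous

Witness: c e

Derivation 1: L ⇒ F ⇒ c e
Derivation 2: L ⇒ H ⇒ c e

Two distinct leftmost derivations for the same string.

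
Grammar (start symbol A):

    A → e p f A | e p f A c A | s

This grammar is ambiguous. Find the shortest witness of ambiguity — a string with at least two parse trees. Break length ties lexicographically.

e p f e p f s c s

length 1: no string has ≥2 trees
length 4: no string has ≥2 trees
length 6: no string has ≥2 trees
length 7: no string has ≥2 trees
length 9: e p f e p f s c s has 2 parse trees

Two derivations of e p f e p f s c s:
  A ⇒ e p f A ⇒ e p f e p f A c A ⇒ e p f e p f s c A ⇒ e p f e p f s c s
  A ⇒ e p f A c A ⇒ e p f e p f A c A ⇒ e p f e p f s c A ⇒ e p f e p f s c s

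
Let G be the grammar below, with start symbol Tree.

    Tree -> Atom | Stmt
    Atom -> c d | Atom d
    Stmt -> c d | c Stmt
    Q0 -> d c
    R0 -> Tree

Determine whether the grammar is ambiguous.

Witness: c d

Derivation 1: Tree ⇒ Atom ⇒ c d
Derivation 2: Tree ⇒ Stmt ⇒ c d

Two distinct leftmost derivations for the same string.

Ambiguous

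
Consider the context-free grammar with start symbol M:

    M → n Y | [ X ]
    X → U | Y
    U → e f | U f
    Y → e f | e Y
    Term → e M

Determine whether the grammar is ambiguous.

Ambiguous

Witness: [ e f ]

Derivation 1: M ⇒ [ X ] ⇒ [ U ] ⇒ [ e f ]
Derivation 2: M ⇒ [ X ] ⇒ [ Y ] ⇒ [ e f ]

Two distinct leftmost derivations for the same string.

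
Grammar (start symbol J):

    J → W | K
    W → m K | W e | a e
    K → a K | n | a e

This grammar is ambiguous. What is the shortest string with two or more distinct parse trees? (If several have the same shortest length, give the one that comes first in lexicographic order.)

a e

length 1: no string has ≥2 trees
length 2: a e has 2 parse trees

Two derivations of a e:
  J ⇒ W ⇒ a e
  J ⇒ K ⇒ a e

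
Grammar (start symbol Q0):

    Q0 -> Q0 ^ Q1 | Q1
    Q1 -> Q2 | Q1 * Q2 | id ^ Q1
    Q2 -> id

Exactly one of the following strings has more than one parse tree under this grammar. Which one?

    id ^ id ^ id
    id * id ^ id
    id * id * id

id ^ id ^ id

id ^ id ^ id: 4 trees
id * id ^ id: 1 tree
id * id * id: 1 tree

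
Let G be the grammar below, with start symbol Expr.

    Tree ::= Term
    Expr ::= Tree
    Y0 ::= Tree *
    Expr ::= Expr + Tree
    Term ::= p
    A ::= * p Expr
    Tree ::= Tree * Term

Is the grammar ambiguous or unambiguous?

Unambiguous

Only Expr, Tree, Term are reachable from Expr; ignoring the rest: The grammar is stratified — Expr handles '+' (left-recursive), Tree handles '*', Term atoms. Each operator has a fixed associativity and precedence level, so every string has one parse.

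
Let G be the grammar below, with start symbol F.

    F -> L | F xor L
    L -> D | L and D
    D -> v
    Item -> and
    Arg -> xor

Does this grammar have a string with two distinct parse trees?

Unambiguous

(Item, Arg are unreachable from F, so their rules don't affect L(F).) This is a standard precedence ladder (F over L over D), with each level left-recursive on its own operator ('xor' at F, 'and' at L). That structure is LR(1), hence unambiguous.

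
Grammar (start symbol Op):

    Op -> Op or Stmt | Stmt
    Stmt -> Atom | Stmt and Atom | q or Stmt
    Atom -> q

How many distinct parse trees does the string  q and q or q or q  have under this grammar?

2

Parse trees for q and q or q or q:
  [Op [Op [Stmt [Stmt [Atom q]] and [Atom q]]] or [Stmt q or [Stmt [Atom q]]]]
  [Op [Op [Op [Stmt [Stmt [Atom q]] and [Atom q]]] or [Stmt [Atom q]]] or [Stmt [Atom q]]]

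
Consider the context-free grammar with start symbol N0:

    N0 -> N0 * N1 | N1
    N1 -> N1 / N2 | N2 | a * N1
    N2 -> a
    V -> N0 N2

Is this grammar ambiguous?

Witness: a * a

Derivation 1: N0 ⇒ N0 * N1 ⇒ N1 * N1 ⇒ N2 * N1 ⇒ a * N1 ⇒ a * N2 ⇒ a * a
Derivation 2: N0 ⇒ N1 ⇒ a * N1 ⇒ a * N2 ⇒ a * a

Two distinct leftmost derivations for the same string.

Ambiguous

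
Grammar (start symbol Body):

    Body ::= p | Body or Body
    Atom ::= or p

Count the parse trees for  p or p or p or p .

Parse trees for p or p or p or p:
  [Body [Body p] or [Body [Body p] or [Body [Body p] or [Body p]]]]
  [Body [Body p] or [Body [Body [Body p] or [Body p]] or [Body p]]]
  [Body [Body [Body p] or [Body p]] or [Body [Body p] or [Body p]]]
  [Body [Body [Body p] or [Body [Body p] or [Body p]]] or [Body p]]
  [Body [Body [Body [Body p] or [Body p]] or [Body p]] or [Body p]]

5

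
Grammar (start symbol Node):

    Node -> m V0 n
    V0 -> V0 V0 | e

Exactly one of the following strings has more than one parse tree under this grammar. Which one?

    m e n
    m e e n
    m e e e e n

m e e e e n

m e n: 1 tree
m e e n: 1 tree
m e e e e n: 5 trees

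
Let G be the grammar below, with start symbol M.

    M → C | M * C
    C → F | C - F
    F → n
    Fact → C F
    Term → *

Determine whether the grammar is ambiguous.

Unambiguous

Only M, C, F are reachable from M; ignoring the rest: M → M * C | C  ;  C → C - F | F  — a left-associative chain with F at the bottom. Each string factors uniquely by precedence.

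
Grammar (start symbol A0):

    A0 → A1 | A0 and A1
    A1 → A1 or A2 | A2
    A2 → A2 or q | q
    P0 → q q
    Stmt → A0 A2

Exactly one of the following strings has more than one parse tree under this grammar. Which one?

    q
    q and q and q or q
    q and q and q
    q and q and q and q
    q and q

q: 1 tree
q and q and q or q: 2 trees
q and q and q: 1 tree
q and q and q and q: 1 tree
q and q: 1 tree

q and q and q or q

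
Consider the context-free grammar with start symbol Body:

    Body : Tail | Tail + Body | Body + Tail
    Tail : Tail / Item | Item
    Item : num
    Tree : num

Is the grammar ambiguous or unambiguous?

Witness: num + num

Derivation 1: Body ⇒ Tail + Body ⇒ Item + Body ⇒ num + Body ⇒ num + Tail ⇒ num + Item ⇒ num + num
Derivation 2: Body ⇒ Body + Tail ⇒ Tail + Tail ⇒ Item + Tail ⇒ num + Tail ⇒ num + Item ⇒ num + num

Two distinct leftmost derivations for the same string.

Ambiguous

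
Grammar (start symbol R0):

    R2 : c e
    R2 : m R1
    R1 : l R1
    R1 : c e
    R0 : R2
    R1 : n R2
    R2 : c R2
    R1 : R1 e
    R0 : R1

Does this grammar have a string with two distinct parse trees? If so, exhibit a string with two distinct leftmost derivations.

Ambiguous

Witness: c e

Derivation 1: R0 ⇒ R2 ⇒ c e
Derivation 2: R0 ⇒ R1 ⇒ c e

Two distinct leftmost derivations for the same string.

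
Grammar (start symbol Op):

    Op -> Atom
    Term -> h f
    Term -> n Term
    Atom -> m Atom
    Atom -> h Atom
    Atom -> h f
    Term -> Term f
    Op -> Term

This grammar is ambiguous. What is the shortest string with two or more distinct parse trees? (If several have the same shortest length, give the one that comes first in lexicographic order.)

h f

length 2: h f has 2 parse trees

Two derivations of h f:
  Op ⇒ Atom ⇒ h f
  Op ⇒ Term ⇒ h f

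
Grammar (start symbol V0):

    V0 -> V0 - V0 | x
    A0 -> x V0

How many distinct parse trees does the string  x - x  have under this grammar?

1

Parse trees for x - x:
  [V0 [V0 x] - [V0 x]]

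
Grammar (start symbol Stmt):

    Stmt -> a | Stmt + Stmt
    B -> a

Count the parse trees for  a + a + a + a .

Parse trees for a + a + a + a:
  [Stmt [Stmt a] + [Stmt [Stmt a] + [Stmt [Stmt a] + [Stmt a]]]]
  [Stmt [Stmt a] + [Stmt [Stmt [Stmt a] + [Stmt a]] + [Stmt a]]]
  [Stmt [Stmt [Stmt a] + [Stmt a]] + [Stmt [Stmt a] + [Stmt a]]]
  [Stmt [Stmt [Stmt a] + [Stmt [Stmt a] + [Stmt a]]] + [Stmt a]]
  [Stmt [Stmt [Stmt [Stmt a] + [Stmt a]] + [Stmt a]] + [Stmt a]]

5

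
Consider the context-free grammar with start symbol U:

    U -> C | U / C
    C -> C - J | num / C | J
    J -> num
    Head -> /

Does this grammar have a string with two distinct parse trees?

Witness: num / num

Derivation 1: U ⇒ C ⇒ num / C ⇒ num / J ⇒ num / num
Derivation 2: U ⇒ U / C ⇒ C / C ⇒ J / C ⇒ num / C ⇒ num / J ⇒ num / num

Two distinct leftmost derivations for the same string.

Ambiguous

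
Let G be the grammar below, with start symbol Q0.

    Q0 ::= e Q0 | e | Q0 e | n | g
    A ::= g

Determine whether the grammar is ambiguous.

Ambiguous

Witness: e e

Derivation 1: Q0 ⇒ e Q0 ⇒ e e
Derivation 2: Q0 ⇒ Q0 e ⇒ e e

Two distinct leftmost derivations for the same string.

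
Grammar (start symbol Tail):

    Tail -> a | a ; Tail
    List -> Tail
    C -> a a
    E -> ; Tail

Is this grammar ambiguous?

Unambiguous

(List, C, E are unreachable from Tail, so their rules don't affect L(Tail).) The reachable grammar is A → atom sep A | atom. Each atom is followed by either the separator (recurse) or end-of-string (stop) — no choice point.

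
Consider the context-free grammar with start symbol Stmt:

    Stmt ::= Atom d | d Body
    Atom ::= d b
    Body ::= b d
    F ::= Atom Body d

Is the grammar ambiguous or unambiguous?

Witness: d b d

Derivation 1: Stmt ⇒ Atom d ⇒ d b d
Derivation 2: Stmt ⇒ d Body ⇒ d b d

Two distinct leftmost derivations for the same string.

Ambiguous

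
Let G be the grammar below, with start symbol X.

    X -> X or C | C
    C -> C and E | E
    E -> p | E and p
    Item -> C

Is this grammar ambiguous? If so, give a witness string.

Witness: p and p

Derivation 1: X ⇒ C ⇒ C and E ⇒ E and E ⇒ p and E ⇒ p and p
Derivation 2: X ⇒ C ⇒ E ⇒ E and p ⇒ p and p

Two distinct leftmost derivations for the same string.

Ambiguous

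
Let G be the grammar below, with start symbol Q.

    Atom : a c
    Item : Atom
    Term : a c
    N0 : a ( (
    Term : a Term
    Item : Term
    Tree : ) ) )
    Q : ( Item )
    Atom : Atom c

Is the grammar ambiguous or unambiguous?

Witness: ( a c )

Derivation 1: Q ⇒ ( Item ) ⇒ ( Atom ) ⇒ ( a c )
Derivation 2: Q ⇒ ( Item ) ⇒ ( Term ) ⇒ ( a c )

Two distinct leftmost derivations for the same string.

Ambiguous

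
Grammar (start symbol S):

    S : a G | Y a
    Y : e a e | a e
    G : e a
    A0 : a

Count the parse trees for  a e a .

2

Parse trees for a e a:
  [S a [G e a]]
  [S [Y a e] a]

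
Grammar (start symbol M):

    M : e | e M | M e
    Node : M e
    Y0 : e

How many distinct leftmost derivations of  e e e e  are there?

Parse trees for e e e e:
  [M e [M e [M e [M e]]]]
  [M e [M e [M [M e] e]]]
  [M e [M [M e [M e]] e]]
  [M e [M [M [M e] e] e]]
  [M [M e [M e [M e]]] e]
  [M [M e [M [M e] e]] e]
  [M [M [M e [M e]] e] e]
  [M [M [M [M e] e] e] e]

8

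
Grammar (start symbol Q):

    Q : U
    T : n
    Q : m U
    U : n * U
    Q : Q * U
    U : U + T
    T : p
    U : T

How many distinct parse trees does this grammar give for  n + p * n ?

1

Parse trees for n + p * n:
  [Q [Q [U [U [T n]] + [T p]]] * [U [T n]]]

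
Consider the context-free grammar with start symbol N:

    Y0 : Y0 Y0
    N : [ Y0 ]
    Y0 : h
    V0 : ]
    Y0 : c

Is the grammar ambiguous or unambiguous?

Ambiguous

Witness: [ c c c ]

Derivation 1: N ⇒ [ Y0 ] ⇒ [ Y0 Y0 ] ⇒ [ Y0 Y0 Y0 ] ⇒ [ c Y0 Y0 ] ⇒ [ c c Y0 ] ⇒ [ c c c ]
Derivation 2: N ⇒ [ Y0 ] ⇒ [ Y0 Y0 ] ⇒ [ c Y0 ] ⇒ [ c Y0 Y0 ] ⇒ [ c c Y0 ] ⇒ [ c c c ]

Two distinct leftmost derivations for the same string.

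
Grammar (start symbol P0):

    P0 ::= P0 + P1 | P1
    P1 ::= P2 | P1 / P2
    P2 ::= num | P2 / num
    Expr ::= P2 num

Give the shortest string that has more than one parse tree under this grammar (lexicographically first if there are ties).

length 1: no string has ≥2 trees
length 3: num / num has 2 parse trees

Two derivations of num / num:
  P0 ⇒ P1 ⇒ P2 ⇒ P2 / num ⇒ num / num
  P0 ⇒ P1 ⇒ P1 / P2 ⇒ P2 / P2 ⇒ num / P2 ⇒ num / num

num / num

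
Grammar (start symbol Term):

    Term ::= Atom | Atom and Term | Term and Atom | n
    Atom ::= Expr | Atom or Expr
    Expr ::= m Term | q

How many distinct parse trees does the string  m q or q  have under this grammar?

2

Parse trees for m q or q:
  [Term [Atom [Expr m [Term [Atom [Atom [Expr q]] or [Expr q]]]]]]
  [Term [Atom [Atom [Expr m [Term [Atom [Expr q]]]]] or [Expr q]]]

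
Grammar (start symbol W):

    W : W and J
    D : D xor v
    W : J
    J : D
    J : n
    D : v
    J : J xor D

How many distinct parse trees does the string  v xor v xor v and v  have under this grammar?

4

Parse trees for v xor v xor v and v:
  [W [W [J [D [D [D v] xor v] xor v]]] and [J [D v]]]
  [W [W [J [J [D v]] xor [D [D v] xor v]]] and [J [D v]]]
  [W [W [J [J [D [D v] xor v]] xor [D v]]] and [J [D v]]]
  [W [W [J [J [J [D v]] xor [D v]] xor [D v]]] and [J [D v]]]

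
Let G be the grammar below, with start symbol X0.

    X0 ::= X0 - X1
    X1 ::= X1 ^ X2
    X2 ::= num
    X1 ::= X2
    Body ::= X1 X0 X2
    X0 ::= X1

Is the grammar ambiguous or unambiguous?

Unambiguous

(Body is unreachable from X0, so its rules don't affect L(X0).) The grammar is stratified — X0 handles '-' (left-recursive), X1 handles '^', X2 atoms. Each operator has a fixed associativity and precedence level, so every string has one parse.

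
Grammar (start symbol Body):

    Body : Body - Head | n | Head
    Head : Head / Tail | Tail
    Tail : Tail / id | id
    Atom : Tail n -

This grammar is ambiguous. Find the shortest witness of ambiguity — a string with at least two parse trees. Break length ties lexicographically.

id / id

length 1: no string has ≥2 trees
length 3: id / id has 2 parse trees

Two derivations of id / id:
  Body ⇒ Head ⇒ Head / Tail ⇒ Tail / Tail ⇒ id / Tail ⇒ id / id
  Body ⇒ Head ⇒ Tail ⇒ Tail / id ⇒ id / id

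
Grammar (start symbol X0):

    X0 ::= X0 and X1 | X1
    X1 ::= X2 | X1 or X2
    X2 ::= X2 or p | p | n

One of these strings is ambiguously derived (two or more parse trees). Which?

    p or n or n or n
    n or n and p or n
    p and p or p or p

p or n or n or n: 1 tree
n or n and p or n: 1 tree
p and p or p or p: 4 trees

p and p or p or p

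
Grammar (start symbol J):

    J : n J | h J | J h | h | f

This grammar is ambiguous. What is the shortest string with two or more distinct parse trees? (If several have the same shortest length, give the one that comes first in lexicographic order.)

h h

length 1: no string has ≥2 trees
length 2: h h has 2 parse trees

Two derivations of h h:
  J ⇒ h J ⇒ h h
  J ⇒ J h ⇒ h h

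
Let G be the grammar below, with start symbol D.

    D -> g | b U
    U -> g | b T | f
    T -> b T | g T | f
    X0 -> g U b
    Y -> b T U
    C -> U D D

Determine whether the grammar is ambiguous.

Only D, U, T are reachable from D; ignoring the rest: The reachable rules are right-linear with at most one rule per (nonterminal, next-terminal) pair. Each input token forces the next rule, so parsing is deterministic.

Unambiguous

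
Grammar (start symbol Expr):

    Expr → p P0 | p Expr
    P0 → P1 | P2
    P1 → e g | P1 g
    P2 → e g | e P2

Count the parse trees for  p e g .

2

Parse trees for p e g:
  [Expr p [P0 [P1 e g]]]
  [Expr p [P0 [P2 e g]]]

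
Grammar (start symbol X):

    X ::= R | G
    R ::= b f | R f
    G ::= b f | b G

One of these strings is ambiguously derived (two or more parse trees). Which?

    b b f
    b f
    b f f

b f

b b f: 1 tree
b f: 2 trees
b f f: 1 tree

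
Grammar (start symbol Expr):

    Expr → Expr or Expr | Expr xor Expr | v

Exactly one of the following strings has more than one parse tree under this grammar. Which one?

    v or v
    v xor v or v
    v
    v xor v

v xor v or v

v or v: 1 tree
v xor v or v: 2 trees
v: 1 tree
v xor v: 1 tree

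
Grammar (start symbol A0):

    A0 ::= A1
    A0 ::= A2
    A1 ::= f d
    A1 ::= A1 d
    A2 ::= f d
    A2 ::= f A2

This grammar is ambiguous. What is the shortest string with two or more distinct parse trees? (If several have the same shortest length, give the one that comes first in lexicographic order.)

f d

length 2: f d has 2 parse trees

Two derivations of f d:
  A0 ⇒ A1 ⇒ f d
  A0 ⇒ A2 ⇒ f d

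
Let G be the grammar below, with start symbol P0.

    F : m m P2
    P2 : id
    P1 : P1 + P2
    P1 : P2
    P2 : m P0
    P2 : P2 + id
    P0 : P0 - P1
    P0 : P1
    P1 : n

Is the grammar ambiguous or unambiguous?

Ambiguous

Witness: id + id

Derivation 1: P0 ⇒ P1 ⇒ P1 + P2 ⇒ P2 + P2 ⇒ id + P2 ⇒ id + id
Derivation 2: P0 ⇒ P1 ⇒ P2 ⇒ P2 + id ⇒ id + id

Two distinct leftmost derivations for the same string.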